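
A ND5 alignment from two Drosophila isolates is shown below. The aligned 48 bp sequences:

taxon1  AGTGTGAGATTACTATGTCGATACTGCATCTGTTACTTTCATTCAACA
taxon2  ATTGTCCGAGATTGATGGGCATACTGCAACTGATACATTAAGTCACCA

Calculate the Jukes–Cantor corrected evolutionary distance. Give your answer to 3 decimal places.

The sequences differ at 17 of 48 sites, so p = 17/48 ≈ 0.354167.
d = −(3/4) ln(1 − 4p/3) = −0.75 ln(1 − 0.472223) = −0.75 ln(0.527777)
  = −0.75 × (-0.639081) = 0.479311 substitutions/site.

0.479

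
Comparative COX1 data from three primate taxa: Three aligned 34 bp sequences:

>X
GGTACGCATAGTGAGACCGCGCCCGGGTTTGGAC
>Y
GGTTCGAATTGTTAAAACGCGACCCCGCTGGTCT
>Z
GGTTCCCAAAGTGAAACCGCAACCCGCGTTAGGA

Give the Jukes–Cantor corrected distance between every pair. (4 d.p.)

d(X,Y) = 0.5972, d(X,Z) = 0.4770, d(Y,Z) = 0.6655

X–Y: 14/34 sites differ → p ≈ 0.411765, d = −0.75 ln(1 − 0.54902) = 0.597249 ≈ 0.5972.
X–Z: 12/34 sites differ → p ≈ 0.352941, d = −0.75 ln(1 − 0.470588) = 0.476991 ≈ 0.4770.
Y–Z: 15/34 sites differ → p ≈ 0.441176, d = −0.75 ln(1 − 0.588235) = 0.665477 ≈ 0.6655.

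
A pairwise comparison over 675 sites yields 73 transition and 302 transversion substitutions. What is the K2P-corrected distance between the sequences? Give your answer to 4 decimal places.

1.1079

P = 73/675 ≈ 0.108148 and Q = 302/675 ≈ 0.447407.
Under the Kimura two-parameter model, d = −½ ln(1 − 2P − Q) − ¼ ln(1 − 2Q).
1 − 2P − Q = 0.336297, giving −½ ln(0.336297) = 0.544880.
1 − 2Q = 0.105186, giving −¼ ln(0.105186) = 0.563006.
d = 0.544880 + 0.563006 = 1.107886.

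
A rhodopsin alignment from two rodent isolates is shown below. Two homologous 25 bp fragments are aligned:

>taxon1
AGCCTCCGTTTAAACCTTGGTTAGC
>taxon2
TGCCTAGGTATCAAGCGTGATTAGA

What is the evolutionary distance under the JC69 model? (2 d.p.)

The sequences differ at 9 of 25 sites (1, 6, 7, 10, 12, 15, 17, 20, 25), so p = 9/25 = 0.36.
d = −(3/4) ln(1 − 4p/3) = −0.75 ln(1 − 0.48) = −0.75 ln(0.52)
  = −0.75 × (-0.653926) = 0.490445 substitutions/site.

0.49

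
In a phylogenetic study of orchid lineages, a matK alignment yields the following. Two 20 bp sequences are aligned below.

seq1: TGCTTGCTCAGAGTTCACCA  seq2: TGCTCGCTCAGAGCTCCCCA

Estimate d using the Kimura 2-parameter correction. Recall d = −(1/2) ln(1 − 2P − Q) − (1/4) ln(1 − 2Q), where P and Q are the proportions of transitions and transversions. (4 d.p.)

Of 20 sites, 2 differences are transitions and 1 are transversions, so P = 2/20 = 0.1 and Q = 1/20 = 0.05.
Under the Kimura two-parameter model, d = −½ ln(1 − 2P − Q) − ¼ ln(1 − 2Q).
1 − 2P − Q = 0.75, giving −½ ln(0.75) = 0.143841.
1 − 2Q = 0.9, giving −¼ ln(0.9) = 0.026340.
d = 0.143841 + 0.026340 = 0.170181.

0.1702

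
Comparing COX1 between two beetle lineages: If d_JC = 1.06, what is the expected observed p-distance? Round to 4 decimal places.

0.5675

p = (3/4)(1 − e^(−4d/3)) = 0.75 × (1 − e^(-1.413333)) = 0.75 × (1 − 0.243331) = 0.567502.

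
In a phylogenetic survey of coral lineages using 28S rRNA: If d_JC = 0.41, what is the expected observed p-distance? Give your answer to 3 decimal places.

0.316

p = (3/4)(1 − e^(−4d/3)) = 0.75 × (1 − e^(-0.546667)) = 0.75 × (1 − 0.578876) = 0.315843.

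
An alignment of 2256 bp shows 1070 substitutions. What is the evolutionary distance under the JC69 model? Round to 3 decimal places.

p = 1070/2256 ≈ 0.474291.
d = −(3/4) ln(1 − 4p/3) = −0.75 ln(1 − 0.632388) = −0.75 ln(0.367612)
  = −0.75 × (-1.000727) = 0.750545 substitutions/site.

0.751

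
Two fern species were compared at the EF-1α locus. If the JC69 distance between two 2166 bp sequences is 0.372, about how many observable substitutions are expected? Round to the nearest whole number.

635

Invert JC69: p = (3/4)(1 − e^(−4d/3)) = 0.75 × (1 − e^(-0.496)) = 0.75 × (1 − 0.608962) = 0.293279.
Expected differing sites = pL ≈ 0.293279 × 2166 = 635.242314 ≈ 635.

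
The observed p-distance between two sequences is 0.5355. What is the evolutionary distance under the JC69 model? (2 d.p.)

0.94

d = −(3/4) ln(1 − 4p/3) = −0.75 ln(1 − 0.714) = −0.75 ln(0.286)
  = −0.75 × (-1.251763) = 0.938822 substitutions/site.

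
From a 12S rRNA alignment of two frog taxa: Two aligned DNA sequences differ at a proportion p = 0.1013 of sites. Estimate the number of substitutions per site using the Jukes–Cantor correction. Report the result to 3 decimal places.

d = −(3/4) ln(1 − 4p/3) = −0.75 ln(1 − 0.135067) = −0.75 ln(0.864933)
  = −0.75 × (-0.145103) = 0.108827 substitutions/site.

0.109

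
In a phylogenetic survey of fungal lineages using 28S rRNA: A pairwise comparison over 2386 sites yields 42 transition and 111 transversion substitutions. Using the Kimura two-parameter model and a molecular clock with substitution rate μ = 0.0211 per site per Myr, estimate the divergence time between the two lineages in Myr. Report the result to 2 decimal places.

P = 42/2386 ≈ 0.017603 and Q = 111/2386 ≈ 0.046521.
Under the Kimura two-parameter model, d = −½ ln(1 − 2P − Q) − ¼ ln(1 − 2Q).
1 − 2P − Q = 0.918273, giving −½ ln(0.918273) = 0.042630.
1 − 2Q = 0.906958, giving −¼ ln(0.906958) = 0.024415.
d = 0.042630 + 0.024415 = 0.067045.
Under a molecular clock d = 2μt, so t = d/(2μ) = 0.067045 / (2 × 0.0211) = 1.59 Myr.

1.59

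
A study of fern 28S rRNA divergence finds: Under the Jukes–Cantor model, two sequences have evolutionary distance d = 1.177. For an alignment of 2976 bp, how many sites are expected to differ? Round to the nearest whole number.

Invert JC69: p = (3/4)(1 − e^(−4d/3)) = 0.75 × (1 − e^(-1.569333)) = 0.75 × (1 − 0.208184) = 0.593862.
Expected differing sites = pL ≈ 0.593862 × 2976 = 1767.333312 ≈ 1767.

1767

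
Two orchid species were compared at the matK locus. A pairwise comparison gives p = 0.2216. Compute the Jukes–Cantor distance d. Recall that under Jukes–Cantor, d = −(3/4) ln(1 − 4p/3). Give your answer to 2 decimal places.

d = −(3/4) ln(1 − 4p/3) = −0.75 ln(1 − 0.295467) = −0.75 ln(0.704533)
  = −0.75 × (-0.350220) = 0.262665 substitutions/site.

0.26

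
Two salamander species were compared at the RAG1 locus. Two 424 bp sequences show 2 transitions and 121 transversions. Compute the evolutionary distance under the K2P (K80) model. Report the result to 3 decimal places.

P = 2/424 ≈ 0.004717 and Q = 121/424 ≈ 0.285377.
Under the Kimura two-parameter model, d = −½ ln(1 − 2P − Q) − ¼ ln(1 − 2Q).
1 − 2P − Q = 0.705189, giving −½ ln(0.705189) = 0.174645.
1 − 2Q = 0.429246, giving −¼ ln(0.429246) = 0.211431.
d = 0.174645 + 0.211431 = 0.386076.

0.386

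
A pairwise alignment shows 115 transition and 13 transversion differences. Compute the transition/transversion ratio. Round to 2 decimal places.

8.85

R = 115/13 = 8.846153… ≈ 8.85 (to 2 d.p.).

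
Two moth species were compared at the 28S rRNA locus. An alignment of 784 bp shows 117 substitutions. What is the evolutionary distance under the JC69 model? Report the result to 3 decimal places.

p = 117/784 ≈ 0.149235.
d = −(3/4) ln(1 − 4p/3) = −0.75 ln(1 − 0.19898) = −0.75 ln(0.80102)
  = −0.75 × (-0.221869) = 0.166402 substitutions/site.

0.166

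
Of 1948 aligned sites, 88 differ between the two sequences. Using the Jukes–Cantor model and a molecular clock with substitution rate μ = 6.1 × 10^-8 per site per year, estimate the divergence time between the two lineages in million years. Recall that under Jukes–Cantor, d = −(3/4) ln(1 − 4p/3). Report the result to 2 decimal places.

0.38

p = 88/1948 ≈ 0.045175.
d = −(3/4) ln(1 − 4p/3) = −0.75 ln(1 − 0.060233) = −0.75 ln(0.939767)
  = −0.75 × (-0.062123) = 0.046592 substitutions/site.
Under a molecular clock d = 2μt, so t = d/(2μ) = 0.046592 / (2 × 6.1 × 10^-8) = 0.38 million years.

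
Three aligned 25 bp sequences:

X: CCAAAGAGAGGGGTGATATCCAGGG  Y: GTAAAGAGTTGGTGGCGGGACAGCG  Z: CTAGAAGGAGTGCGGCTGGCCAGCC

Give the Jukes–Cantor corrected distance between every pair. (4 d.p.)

X–Y: 12/25 sites differ → p = 0.48, d = −0.75 ln(1 − 0.64) = 0.766238 ≈ 0.7662.
X–Z: 12/25 sites differ → p = 0.48, d = −0.75 ln(1 − 0.64) = 0.766238 ≈ 0.7662.
Y–Z: 11/25 sites differ → p = 0.44, d = −0.75 ln(1 − 0.586667) = 0.662626 ≈ 0.6626.

d(X,Y) = 0.7662, d(X,Z) = 0.7662, d(Y,Z) = 0.6626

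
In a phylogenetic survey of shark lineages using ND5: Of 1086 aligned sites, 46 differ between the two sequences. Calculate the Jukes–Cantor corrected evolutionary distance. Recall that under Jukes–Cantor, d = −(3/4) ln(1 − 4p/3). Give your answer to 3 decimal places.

p = 46/1086 ≈ 0.042357.
d = −(3/4) ln(1 − 4p/3) = −0.75 ln(1 − 0.056476) = −0.75 ln(0.943524)
  = −0.75 × (-0.058133) = 0.043600 substitutions/site.

0.044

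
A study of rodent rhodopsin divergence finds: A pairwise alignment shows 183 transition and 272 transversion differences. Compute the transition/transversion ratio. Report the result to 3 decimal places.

0.673

R = 183/272 = 0.672794… ≈ 0.673 (to 3 d.p.).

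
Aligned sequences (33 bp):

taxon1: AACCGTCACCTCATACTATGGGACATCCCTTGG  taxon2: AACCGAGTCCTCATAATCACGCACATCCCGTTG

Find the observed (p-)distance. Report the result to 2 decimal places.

0.30

The sequences differ at 10 of 33 positions (sites 6, 7, 8, 16, 18, 19, 20, 22, 30, 32).
p = 10/33 = 0.303030… ≈ 0.30 (to 2 d.p.).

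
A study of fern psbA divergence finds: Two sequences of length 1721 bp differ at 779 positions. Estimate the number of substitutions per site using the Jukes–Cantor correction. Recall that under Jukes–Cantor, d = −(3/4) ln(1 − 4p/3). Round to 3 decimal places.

0.694

p = 779/1721 ≈ 0.452644.
d = −(3/4) ln(1 − 4p/3) = −0.75 ln(1 − 0.603525) = −0.75 ln(0.396475)
  = −0.75 × (-0.925142) = 0.693857 substitutions/site.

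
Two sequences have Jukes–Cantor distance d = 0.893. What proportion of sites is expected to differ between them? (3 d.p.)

0.522

p = (3/4)(1 − e^(−4d/3)) = 0.75 × (1 − e^(-1.190667)) = 0.75 × (1 − 0.304018) = 0.521987.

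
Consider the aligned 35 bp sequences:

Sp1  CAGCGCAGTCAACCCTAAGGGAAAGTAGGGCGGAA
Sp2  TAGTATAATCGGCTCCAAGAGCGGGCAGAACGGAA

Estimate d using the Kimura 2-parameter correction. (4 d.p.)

Of 35 sites, 15 differences are transitions and 1 are transversions, so P = 15/35 ≈ 0.428571 and Q = 1/35 ≈ 0.028571.
Under the Kimura two-parameter model, d = −½ ln(1 − 2P − Q) − ¼ ln(1 − 2Q).
1 − 2P − Q = 0.114287, giving −½ ln(0.114287) = 1.084521.
1 − 2Q = 0.942858, giving −¼ ln(0.942858) = 0.014710.
d = 1.084521 + 0.014710 = 1.099231.

1.0992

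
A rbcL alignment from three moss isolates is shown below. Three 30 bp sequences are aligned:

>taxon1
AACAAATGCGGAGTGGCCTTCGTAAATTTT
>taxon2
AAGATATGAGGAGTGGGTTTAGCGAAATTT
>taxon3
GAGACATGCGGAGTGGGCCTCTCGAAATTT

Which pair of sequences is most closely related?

taxon1–taxon2: 9/30 differ, p = 0.300, d = 0.383.
taxon1–taxon3: 9/30 differ, p = 0.300, d = 0.383.
taxon2–taxon3: 7/30 differ, p = 0.233, d = 0.280.
The smallest distance is between taxon2 and taxon3.

taxon2 and taxon3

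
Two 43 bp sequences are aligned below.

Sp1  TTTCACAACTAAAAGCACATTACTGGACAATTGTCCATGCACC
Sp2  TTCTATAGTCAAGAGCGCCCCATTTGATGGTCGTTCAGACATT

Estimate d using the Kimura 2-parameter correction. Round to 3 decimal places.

Of 43 sites, 19 differences are transitions and 3 are transversions, so P = 19/43 ≈ 0.44186 and Q = 3/43 ≈ 0.069767.
Under the Kimura two-parameter model, d = −½ ln(1 − 2P − Q) − ¼ ln(1 − 2Q).
1 − 2P − Q = 0.046513, giving −½ ln(0.046513) = 1.534012.
1 − 2Q = 0.860466, giving −¼ ln(0.860466) = 0.037570.
d = 1.534012 + 0.037570 = 1.571582.

1.572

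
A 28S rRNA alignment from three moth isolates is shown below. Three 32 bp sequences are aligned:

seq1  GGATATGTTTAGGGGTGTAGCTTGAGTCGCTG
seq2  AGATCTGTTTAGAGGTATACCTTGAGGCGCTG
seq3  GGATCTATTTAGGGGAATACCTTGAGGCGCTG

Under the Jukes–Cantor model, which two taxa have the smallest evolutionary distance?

seq2 and seq3

seq1–seq2: 6/32 differ, p = 0.188, d = 0.216.
seq1–seq3: 6/32 differ, p = 0.188, d = 0.216.
seq2–seq3: 4/32 differ, p = 0.125, d = 0.137.
The smallest distance is between seq2 and seq3.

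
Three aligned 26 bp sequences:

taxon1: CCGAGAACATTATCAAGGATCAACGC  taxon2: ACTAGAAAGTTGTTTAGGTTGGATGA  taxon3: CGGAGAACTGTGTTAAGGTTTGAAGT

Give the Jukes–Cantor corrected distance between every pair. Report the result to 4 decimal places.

d(taxon1,taxon2) = 0.7166, d(taxon1,taxon3) = 0.5393, d(taxon2,taxon3) = 0.5393

taxon1–taxon2: 12/26 sites differ → p ≈ 0.461538, d = −0.75 ln(1 − 0.615384) = 0.716632 ≈ 0.7166.
taxon1–taxon3: 10/26 sites differ → p ≈ 0.384615, d = −0.75 ln(1 − 0.51282) = 0.539341 ≈ 0.5393.
taxon2–taxon3: 10/26 sites differ → p ≈ 0.384615, d = −0.75 ln(1 − 0.51282) = 0.539341 ≈ 0.5393.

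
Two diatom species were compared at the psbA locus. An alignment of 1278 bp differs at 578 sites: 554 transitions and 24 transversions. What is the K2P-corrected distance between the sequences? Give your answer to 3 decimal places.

1.094

P = 554/1278 ≈ 0.43349 and Q = 24/1278 ≈ 0.018779.
Under the Kimura two-parameter model, d = −½ ln(1 − 2P − Q) − ¼ ln(1 − 2Q).
1 − 2P − Q = 0.114241, giving −½ ln(0.114241) = 1.084723.
1 − 2Q = 0.962442, giving −¼ ln(0.962442) = 0.009570.
d = 1.084723 + 0.009570 = 1.094293.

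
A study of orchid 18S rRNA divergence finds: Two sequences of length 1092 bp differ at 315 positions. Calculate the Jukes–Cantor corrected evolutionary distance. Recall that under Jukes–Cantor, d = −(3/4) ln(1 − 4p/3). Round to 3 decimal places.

p = 315/1092 ≈ 0.288462.
d = −(3/4) ln(1 − 4p/3) = −0.75 ln(1 − 0.384616) = −0.75 ln(0.615384)
  = −0.75 × (-0.485509) = 0.364132 substitutions/site.

0.364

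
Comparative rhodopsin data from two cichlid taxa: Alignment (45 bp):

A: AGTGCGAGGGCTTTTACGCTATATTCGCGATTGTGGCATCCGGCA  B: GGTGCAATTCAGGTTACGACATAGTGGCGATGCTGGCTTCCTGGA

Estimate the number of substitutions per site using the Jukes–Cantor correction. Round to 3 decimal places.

The sequences differ at 17 of 45 sites, so p = 17/45 ≈ 0.377778.
d = −(3/4) ln(1 − 4p/3) = −0.75 ln(1 − 0.503704) = −0.75 ln(0.496296)
  = −0.75 × (-0.700583) = 0.525437 substitutions/site.

0.525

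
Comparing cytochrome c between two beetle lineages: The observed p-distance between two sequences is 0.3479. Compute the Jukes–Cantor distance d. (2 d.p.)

0.47

d = −(3/4) ln(1 − 4p/3) = −0.75 ln(1 − 0.463867) = −0.75 ln(0.536133)
  = −0.75 × (-0.623373) = 0.467530 substitutions/site.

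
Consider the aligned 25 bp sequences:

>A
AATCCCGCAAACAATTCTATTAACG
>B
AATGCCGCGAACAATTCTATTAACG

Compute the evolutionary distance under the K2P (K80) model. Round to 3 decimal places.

0.085

Of 25 sites, 1 differences are transitions and 1 are transversions, so P = 1/25 = 0.04 and Q = 1/25 = 0.04.
Under the Kimura two-parameter model, d = −½ ln(1 − 2P − Q) − ¼ ln(1 − 2Q).
1 − 2P − Q = 0.88, giving −½ ln(0.88) = 0.063917.
1 − 2Q = 0.92, giving −¼ ln(0.92) = 0.020845.
d = 0.063917 + 0.020845 = 0.084762.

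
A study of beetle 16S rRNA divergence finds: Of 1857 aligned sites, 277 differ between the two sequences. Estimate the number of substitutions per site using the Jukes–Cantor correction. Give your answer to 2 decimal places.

0.17

p = 277/1857 ≈ 0.149165.
d = −(3/4) ln(1 − 4p/3) = −0.75 ln(1 − 0.198887) = −0.75 ln(0.801113)
  = −0.75 × (-0.221753) = 0.166315 substitutions/site.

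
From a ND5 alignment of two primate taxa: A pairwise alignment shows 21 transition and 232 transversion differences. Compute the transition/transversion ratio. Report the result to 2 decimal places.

R = 21/232 = 0.090517… ≈ 0.09 (to 2 d.p.).

0.09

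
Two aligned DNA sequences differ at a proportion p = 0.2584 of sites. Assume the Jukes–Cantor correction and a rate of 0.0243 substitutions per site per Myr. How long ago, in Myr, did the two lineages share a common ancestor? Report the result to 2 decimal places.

d = −(3/4) ln(1 − 4p/3) = −0.75 ln(1 − 0.344533) = −0.75 ln(0.655467)
  = −0.75 × (-0.422407) = 0.316805 substitutions/site.
Under a molecular clock d = 2μt, so t = d/(2μ) = 0.316805 / (2 × 0.0243) = 6.52 Myr.

6.52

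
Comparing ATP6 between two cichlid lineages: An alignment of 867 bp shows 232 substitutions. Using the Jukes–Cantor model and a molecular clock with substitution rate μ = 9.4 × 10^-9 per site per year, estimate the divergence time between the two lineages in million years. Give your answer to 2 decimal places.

p = 232/867 ≈ 0.267589.
d = −(3/4) ln(1 − 4p/3) = −0.75 ln(1 − 0.356785) = −0.75 ln(0.643215)
  = −0.75 × (-0.441276) = 0.330957 substitutions/site.
Under a molecular clock d = 2μt, so t = d/(2μ) = 0.330957 / (2 × 9.4 × 10^-9) = 17.60 million years.

17.60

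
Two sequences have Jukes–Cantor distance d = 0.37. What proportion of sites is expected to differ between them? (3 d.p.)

p = (3/4)(1 − e^(−4d/3)) = 0.75 × (1 − e^(-0.493333)) = 0.75 × (1 − 0.610588) = 0.292059.

0.292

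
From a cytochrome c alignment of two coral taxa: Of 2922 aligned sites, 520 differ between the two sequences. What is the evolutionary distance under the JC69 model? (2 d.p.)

0.20

p = 520/2922 ≈ 0.17796.
d = −(3/4) ln(1 − 4p/3) = −0.75 ln(1 − 0.23728) = −0.75 ln(0.76272)
  = −0.75 × (-0.270864) = 0.203148 substitutions/site.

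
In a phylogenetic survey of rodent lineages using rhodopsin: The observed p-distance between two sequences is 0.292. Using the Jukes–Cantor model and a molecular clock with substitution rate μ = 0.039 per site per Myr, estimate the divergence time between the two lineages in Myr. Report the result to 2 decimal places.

4.74

d = −(3/4) ln(1 − 4p/3) = −0.75 ln(1 − 0.389333) = −0.75 ln(0.610667)
  = −0.75 × (-0.493203) = 0.369902 substitutions/site.
Under a molecular clock d = 2μt, so t = d/(2μ) = 0.369902 / (2 × 0.039) = 4.74 Myr.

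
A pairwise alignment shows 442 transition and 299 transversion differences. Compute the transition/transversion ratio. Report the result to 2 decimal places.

R = 442/299 = 1.478260… ≈ 1.48 (to 2 d.p.).

1.48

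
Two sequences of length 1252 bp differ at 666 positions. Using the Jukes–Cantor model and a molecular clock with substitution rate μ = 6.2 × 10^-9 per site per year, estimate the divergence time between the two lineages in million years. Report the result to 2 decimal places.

74.72

p = 666/1252 ≈ 0.531949.
d = −(3/4) ln(1 − 4p/3) = −0.75 ln(1 − 0.709265) = −0.75 ln(0.290735)
  = −0.75 × (-1.235343) = 0.926507 substitutions/site.
Under a molecular clock d = 2μt, so t = d/(2μ) = 0.926507 / (2 × 6.2 × 10^-9) = 74.72 million years.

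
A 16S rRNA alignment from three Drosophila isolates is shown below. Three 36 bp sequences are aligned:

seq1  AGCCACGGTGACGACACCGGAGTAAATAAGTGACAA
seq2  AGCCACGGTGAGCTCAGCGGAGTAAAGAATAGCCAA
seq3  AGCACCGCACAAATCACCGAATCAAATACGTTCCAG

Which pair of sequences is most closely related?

seq1 and seq2

seq1–seq2: 8/36 differ, p = 0.222, d = 0.264.
seq1–seq3: 15/36 differ, p = 0.417, d = 0.608.
seq2–seq3: 17/36 differ, p = 0.472, d = 0.745.
The smallest distance is between seq1 and seq2.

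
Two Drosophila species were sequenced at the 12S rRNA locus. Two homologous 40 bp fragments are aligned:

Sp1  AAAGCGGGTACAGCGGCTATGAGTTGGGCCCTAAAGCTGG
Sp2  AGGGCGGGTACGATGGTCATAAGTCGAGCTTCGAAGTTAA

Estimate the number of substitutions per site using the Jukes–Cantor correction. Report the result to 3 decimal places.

0.627

The sequences differ at 17 of 40 sites, so p = 17/40 = 0.425.
d = −(3/4) ln(1 − 4p/3) = −0.75 ln(1 − 0.566667) = −0.75 ln(0.433333)
  = −0.75 × (-0.836249) = 0.627187 substitutions/site.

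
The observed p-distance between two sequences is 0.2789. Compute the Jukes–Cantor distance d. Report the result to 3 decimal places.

d = −(3/4) ln(1 − 4p/3) = −0.75 ln(1 − 0.371867) = −0.75 ln(0.628133)
  = −0.75 × (-0.465003) = 0.348752 substitutions/site.

0.349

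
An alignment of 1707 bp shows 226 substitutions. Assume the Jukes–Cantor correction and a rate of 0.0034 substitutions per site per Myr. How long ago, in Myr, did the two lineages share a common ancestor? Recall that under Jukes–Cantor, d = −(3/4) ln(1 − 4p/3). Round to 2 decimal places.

p = 226/1707 ≈ 0.132396.
d = −(3/4) ln(1 − 4p/3) = −0.75 ln(1 − 0.176528) = −0.75 ln(0.823472)
  = −0.75 × (-0.194226) = 0.145670 substitutions/site.
Under a molecular clock d = 2μt, so t = d/(2μ) = 0.145670 / (2 × 0.0034) = 21.42 Myr.

21.42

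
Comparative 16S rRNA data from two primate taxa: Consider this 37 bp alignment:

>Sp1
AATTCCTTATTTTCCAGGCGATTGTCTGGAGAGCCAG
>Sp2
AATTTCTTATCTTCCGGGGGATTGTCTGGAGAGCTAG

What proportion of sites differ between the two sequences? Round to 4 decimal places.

0.1351

The sequences differ at 5 of 37 positions (sites 5, 11, 16, 19, 35).
p = 5/37 = 0.135135… ≈ 0.1351 (to 4 d.p.).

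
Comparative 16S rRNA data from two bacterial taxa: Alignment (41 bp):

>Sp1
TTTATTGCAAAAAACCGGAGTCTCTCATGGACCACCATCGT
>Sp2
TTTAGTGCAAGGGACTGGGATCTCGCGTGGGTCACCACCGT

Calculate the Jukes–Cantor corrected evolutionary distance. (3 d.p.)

The sequences differ at 12 of 41 sites, so p = 12/41 ≈ 0.292683.
d = −(3/4) ln(1 − 4p/3) = −0.75 ln(1 − 0.390244) = −0.75 ln(0.609756)
  = −0.75 × (-0.494696) = 0.371022 substitutions/site.

0.371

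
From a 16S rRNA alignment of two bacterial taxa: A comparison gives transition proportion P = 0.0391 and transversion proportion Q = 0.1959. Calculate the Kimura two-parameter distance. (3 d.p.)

Under the Kimura two-parameter model, d = −½ ln(1 − 2P − Q) − ¼ ln(1 − 2Q).
1 − 2P − Q = 0.7259, giving −½ ln(0.7259) = 0.160172.
1 − 2Q = 0.6082, giving −¼ ln(0.6082) = 0.124313.
d = 0.160172 + 0.124313 = 0.284485.

0.284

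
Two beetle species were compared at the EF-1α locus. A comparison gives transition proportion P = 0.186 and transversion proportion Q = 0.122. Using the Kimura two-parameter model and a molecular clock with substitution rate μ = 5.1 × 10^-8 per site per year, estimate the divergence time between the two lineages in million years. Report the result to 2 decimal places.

Under the Kimura two-parameter model, d = −½ ln(1 − 2P − Q) − ¼ ln(1 − 2Q).
1 − 2P − Q = 0.506, giving −½ ln(0.506) = 0.340609.
1 − 2Q = 0.756, giving −¼ ln(0.756) = 0.069928.
d = 0.340609 + 0.069928 = 0.410537.
Under a molecular clock d = 2μt, so t = d/(2μ) = 0.410537 / (2 × 5.1 × 10^-8) = 4.02 million years.

4.02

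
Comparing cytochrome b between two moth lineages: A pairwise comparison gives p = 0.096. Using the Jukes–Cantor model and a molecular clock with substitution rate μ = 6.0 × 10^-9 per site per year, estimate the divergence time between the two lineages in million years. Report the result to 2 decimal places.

d = −(3/4) ln(1 − 4p/3) = −0.75 ln(1 − 0.128) = −0.75 ln(0.872)
  = −0.75 × (-0.136966) = 0.102725 substitutions/site.
Under a molecular clock d = 2μt, so t = d/(2μ) = 0.102725 / (2 × 6.0 × 10^-9) = 8.56 million years.

8.56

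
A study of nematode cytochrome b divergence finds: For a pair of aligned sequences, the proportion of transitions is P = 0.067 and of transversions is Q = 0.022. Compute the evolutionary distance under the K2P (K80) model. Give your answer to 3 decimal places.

Under the Kimura two-parameter model, d = −½ ln(1 − 2P − Q) − ¼ ln(1 − 2Q).
1 − 2P − Q = 0.844, giving −½ ln(0.844) = 0.084801.
1 − 2Q = 0.956, giving −¼ ln(0.956) = 0.011249.
d = 0.084801 + 0.011249 = 0.096050.

0.096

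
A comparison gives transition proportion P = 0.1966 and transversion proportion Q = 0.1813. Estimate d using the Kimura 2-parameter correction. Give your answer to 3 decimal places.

Under the Kimura two-parameter model, d = −½ ln(1 − 2P − Q) − ¼ ln(1 − 2Q).
1 − 2P − Q = 0.4255, giving −½ ln(0.4255) = 0.427245.
1 − 2Q = 0.6374, giving −¼ ln(0.6374) = 0.112589.
d = 0.427245 + 0.112589 = 0.539834.

0.540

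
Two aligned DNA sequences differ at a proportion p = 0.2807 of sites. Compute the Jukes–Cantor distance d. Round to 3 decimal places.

d = −(3/4) ln(1 − 4p/3) = −0.75 ln(1 − 0.374267) = −0.75 ln(0.625733)
  = −0.75 × (-0.468832) = 0.351624 substitutions/site.

0.352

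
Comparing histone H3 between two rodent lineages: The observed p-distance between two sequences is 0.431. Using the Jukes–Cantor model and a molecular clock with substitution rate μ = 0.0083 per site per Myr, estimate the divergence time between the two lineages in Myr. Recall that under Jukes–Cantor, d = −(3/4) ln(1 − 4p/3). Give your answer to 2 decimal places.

38.62

d = −(3/4) ln(1 − 4p/3) = −0.75 ln(1 − 0.574667) = −0.75 ln(0.425333)
  = −0.75 × (-0.854883) = 0.641162 substitutions/site.
Under a molecular clock d = 2μt, so t = d/(2μ) = 0.641162 / (2 × 0.0083) = 38.62 Myr.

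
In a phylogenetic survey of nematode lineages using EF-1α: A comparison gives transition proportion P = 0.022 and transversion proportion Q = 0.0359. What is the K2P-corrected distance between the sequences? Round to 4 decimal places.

Under the Kimura two-parameter model, d = −½ ln(1 − 2P − Q) − ¼ ln(1 − 2Q).
1 − 2P − Q = 0.9201, giving −½ ln(0.9201) = 0.041636.
1 − 2Q = 0.9282, giving −¼ ln(0.9282) = 0.018627.
d = 0.041636 + 0.018627 = 0.060263.

0.0603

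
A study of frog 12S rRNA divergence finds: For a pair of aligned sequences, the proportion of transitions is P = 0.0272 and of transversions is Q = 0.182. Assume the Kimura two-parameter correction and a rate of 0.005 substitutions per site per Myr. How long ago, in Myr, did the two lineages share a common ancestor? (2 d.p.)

24.80

Under the Kimura two-parameter model, d = −½ ln(1 − 2P − Q) − ¼ ln(1 − 2Q).
1 − 2P − Q = 0.7636, giving −½ ln(0.7636) = 0.134856.
1 − 2Q = 0.636, giving −¼ ln(0.636) = 0.113139.
d = 0.134856 + 0.113139 = 0.247995.
Under a molecular clock d = 2μt, so t = d/(2μ) = 0.247995 / (2 × 0.005) = 24.80 Myr.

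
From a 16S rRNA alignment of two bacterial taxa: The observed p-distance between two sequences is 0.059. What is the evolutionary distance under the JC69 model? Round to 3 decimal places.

0.061

d = −(3/4) ln(1 − 4p/3) = −0.75 ln(1 − 0.078667) = −0.75 ln(0.921333)
  = −0.75 × (-0.081934) = 0.061451 substitutions/site.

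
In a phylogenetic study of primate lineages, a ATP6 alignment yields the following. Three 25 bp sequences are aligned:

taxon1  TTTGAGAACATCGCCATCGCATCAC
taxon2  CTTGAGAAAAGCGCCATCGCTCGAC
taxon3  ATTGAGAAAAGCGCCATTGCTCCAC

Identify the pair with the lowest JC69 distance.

taxon1–taxon2: 6/25 differ, p = 0.240, d = 0.289.
taxon1–taxon3: 6/25 differ, p = 0.240, d = 0.289.
taxon2–taxon3: 3/25 differ, p = 0.120, d = 0.131.
The smallest distance is between taxon2 and taxon3.

taxon2 and taxon3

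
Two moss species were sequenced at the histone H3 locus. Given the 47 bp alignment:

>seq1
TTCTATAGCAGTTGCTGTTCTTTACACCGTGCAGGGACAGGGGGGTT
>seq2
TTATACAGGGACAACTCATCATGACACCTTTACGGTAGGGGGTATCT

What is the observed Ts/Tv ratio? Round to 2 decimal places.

0.53

Transitions are A↔G and C↔T; transversions are all other mismatches.
Transitions: 8. Transversions: 15.
R = 8/15 = 0.533333… ≈ 0.53 (to 2 d.p.).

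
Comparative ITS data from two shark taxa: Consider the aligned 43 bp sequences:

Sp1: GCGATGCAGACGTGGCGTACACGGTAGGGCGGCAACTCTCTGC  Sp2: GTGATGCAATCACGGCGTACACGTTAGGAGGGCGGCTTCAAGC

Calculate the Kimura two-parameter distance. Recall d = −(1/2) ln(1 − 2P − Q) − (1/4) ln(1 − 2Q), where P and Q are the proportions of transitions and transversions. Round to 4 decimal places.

Of 43 sites, 9 differences are transitions and 5 are transversions, so P = 9/43 ≈ 0.209302 and Q = 5/43 ≈ 0.116279.
Under the Kimura two-parameter model, d = −½ ln(1 − 2P − Q) − ¼ ln(1 − 2Q).
1 − 2P − Q = 0.465117, giving −½ ln(0.465117) = 0.382733.
1 − 2Q = 0.767442, giving −¼ ln(0.767442) = 0.066173.
d = 0.382733 + 0.066173 = 0.448906.

0.4489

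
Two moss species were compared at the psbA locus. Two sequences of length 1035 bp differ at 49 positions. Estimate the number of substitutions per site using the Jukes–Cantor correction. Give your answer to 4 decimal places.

p = 49/1035 ≈ 0.047343.
d = −(3/4) ln(1 − 4p/3) = −0.75 ln(1 − 0.063124) = −0.75 ln(0.936876)
  = −0.75 × (-0.065204) = 0.048903 substitutions/site.

0.0489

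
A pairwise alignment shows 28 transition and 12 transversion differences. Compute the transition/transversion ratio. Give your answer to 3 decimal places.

R = 28/12 = 2.333333… ≈ 2.333 (to 3 d.p.).

2.333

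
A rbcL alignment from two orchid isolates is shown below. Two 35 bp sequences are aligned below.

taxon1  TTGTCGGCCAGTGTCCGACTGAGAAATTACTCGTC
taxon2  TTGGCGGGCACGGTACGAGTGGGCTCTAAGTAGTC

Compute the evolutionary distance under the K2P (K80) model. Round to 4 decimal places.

0.5448

Of 35 sites, 1 differences are transitions and 12 are transversions, so P = 1/35 ≈ 0.028571 and Q = 12/35 ≈ 0.342857.
Under the Kimura two-parameter model, d = −½ ln(1 − 2P − Q) − ¼ ln(1 − 2Q).
1 − 2P − Q = 0.600001, giving −½ ln(0.600001) = 0.255412.
1 − 2Q = 0.314286, giving −¼ ln(0.314286) = 0.289363.
d = 0.255412 + 0.289363 = 0.544775.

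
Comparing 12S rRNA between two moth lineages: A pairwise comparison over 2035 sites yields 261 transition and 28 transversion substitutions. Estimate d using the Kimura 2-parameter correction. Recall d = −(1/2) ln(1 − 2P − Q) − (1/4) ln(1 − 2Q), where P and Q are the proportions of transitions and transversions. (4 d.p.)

0.1645

P = 261/2035 ≈ 0.128256 and Q = 28/2035 ≈ 0.013759.
Under the Kimura two-parameter model, d = −½ ln(1 − 2P − Q) − ¼ ln(1 − 2Q).
1 − 2P − Q = 0.729729, giving −½ ln(0.729729) = 0.157541.
1 − 2Q = 0.972482, giving −¼ ln(0.972482) = 0.006976.
d = 0.157541 + 0.006976 = 0.164517.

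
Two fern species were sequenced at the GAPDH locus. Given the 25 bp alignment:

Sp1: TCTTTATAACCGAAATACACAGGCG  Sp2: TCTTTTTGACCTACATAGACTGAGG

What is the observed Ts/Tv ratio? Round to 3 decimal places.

0.333

Transitions are A↔G and C↔T; transversions are all other mismatches.
Transitions: 2. Transversions: 6.
R = 2/6 = 0.333333… ≈ 0.333 (to 3 d.p.).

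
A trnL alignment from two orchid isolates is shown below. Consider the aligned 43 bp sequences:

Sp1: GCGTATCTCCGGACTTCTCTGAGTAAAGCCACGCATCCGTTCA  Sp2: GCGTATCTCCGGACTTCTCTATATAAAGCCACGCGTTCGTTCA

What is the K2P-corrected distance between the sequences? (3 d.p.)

Of 43 sites, 4 differences are transitions and 1 are transversions, so P = 4/43 ≈ 0.093023 and Q = 1/43 ≈ 0.023256.
Under the Kimura two-parameter model, d = −½ ln(1 − 2P − Q) − ¼ ln(1 − 2Q).
1 − 2P − Q = 0.790698, giving −½ ln(0.790698) = 0.117420.
1 − 2Q = 0.953488, giving −¼ ln(0.953488) = 0.011907.
d = 0.117420 + 0.011907 = 0.129327.

0.129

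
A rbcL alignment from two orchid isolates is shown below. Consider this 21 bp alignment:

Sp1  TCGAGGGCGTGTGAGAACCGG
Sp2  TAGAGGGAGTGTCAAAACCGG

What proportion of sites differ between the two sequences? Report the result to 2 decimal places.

0.19

The sequences differ at 4 of 21 positions (sites 2, 8, 13, 15).
p = 4/21 = 0.190476… ≈ 0.19 (to 2 d.p.).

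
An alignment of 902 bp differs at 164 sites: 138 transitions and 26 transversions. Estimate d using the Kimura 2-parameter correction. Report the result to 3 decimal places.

P = 138/902 ≈ 0.152993 and Q = 26/902 ≈ 0.028825.
Under the Kimura two-parameter model, d = −½ ln(1 − 2P − Q) − ¼ ln(1 − 2Q).
1 − 2P − Q = 0.665189, giving −½ ln(0.665189) = 0.203842.
1 − 2Q = 0.94235, giving −¼ ln(0.94235) = 0.014845.
d = 0.203842 + 0.014845 = 0.218687.

0.219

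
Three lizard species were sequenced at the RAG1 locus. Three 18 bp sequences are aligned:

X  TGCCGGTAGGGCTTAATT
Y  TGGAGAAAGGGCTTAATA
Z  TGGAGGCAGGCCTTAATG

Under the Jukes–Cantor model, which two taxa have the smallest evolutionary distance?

Y and Z

X–Y: 5/18 differ, p = 0.278, d = 0.347.
X–Z: 5/18 differ, p = 0.278, d = 0.347.
Y–Z: 4/18 differ, p = 0.222, d = 0.264.
The smallest distance is between Y and Z.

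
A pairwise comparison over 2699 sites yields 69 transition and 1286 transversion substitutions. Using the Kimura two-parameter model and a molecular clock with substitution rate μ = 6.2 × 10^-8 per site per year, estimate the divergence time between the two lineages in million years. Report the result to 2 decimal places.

P = 69/2699 ≈ 0.025565 and Q = 1286/2699 ≈ 0.476473.
Under the Kimura two-parameter model, d = −½ ln(1 − 2P − Q) − ¼ ln(1 − 2Q).
1 − 2P − Q = 0.472397, giving −½ ln(0.472397) = 0.374968.
1 − 2Q = 0.047054, giving −¼ ln(0.047054) = 0.764115.
d = 0.374968 + 0.764115 = 1.139083.
Under a molecular clock d = 2μt, so t = d/(2μ) = 1.139083 / (2 × 6.2 × 10^-8) = 9.19 million years.

9.19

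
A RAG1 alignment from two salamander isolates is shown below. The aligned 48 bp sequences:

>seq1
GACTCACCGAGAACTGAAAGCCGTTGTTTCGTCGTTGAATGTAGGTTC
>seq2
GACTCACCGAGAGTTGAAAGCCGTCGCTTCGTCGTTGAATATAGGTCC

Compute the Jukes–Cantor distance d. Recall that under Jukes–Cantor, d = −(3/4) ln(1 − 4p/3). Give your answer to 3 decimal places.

The sequences differ at 6 of 48 sites (13, 14, 25, 27, 41, 47), so p = 6/48 = 0.125.
d = −(3/4) ln(1 − 4p/3) = −0.75 ln(1 − 0.166667) = −0.75 ln(0.833333)
  = −0.75 × (-0.182322) = 0.136742 substitutions/site.

0.137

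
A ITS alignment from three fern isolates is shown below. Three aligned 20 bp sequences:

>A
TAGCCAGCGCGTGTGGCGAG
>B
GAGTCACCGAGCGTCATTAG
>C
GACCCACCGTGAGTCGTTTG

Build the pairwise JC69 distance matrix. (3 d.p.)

d(A,B) = 0.687, d(A,C) = 0.687, d(B,C) = 0.383

A–B: 9/20 sites differ → p = 0.45, d = −0.75 ln(1 − 0.6) = 0.687218 ≈ 0.687.
A–C: 9/20 sites differ → p = 0.45, d = −0.75 ln(1 − 0.6) = 0.687218 ≈ 0.687.
B–C: 6/20 sites differ → p = 0.3, d = −0.75 ln(1 − 0.4) = 0.383119 ≈ 0.383.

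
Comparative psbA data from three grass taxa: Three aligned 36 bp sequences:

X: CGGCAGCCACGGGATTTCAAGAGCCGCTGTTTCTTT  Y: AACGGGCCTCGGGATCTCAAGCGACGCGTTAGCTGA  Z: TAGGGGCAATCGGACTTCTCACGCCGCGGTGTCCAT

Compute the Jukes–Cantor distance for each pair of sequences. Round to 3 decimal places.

X–Y: 15/36 sites differ → p ≈ 0.416667, d = −0.75 ln(1 − 0.555556) = 0.608198 ≈ 0.608.
X–Z: 16/36 sites differ → p ≈ 0.444444, d = −0.75 ln(1 − 0.592592) = 0.673455 ≈ 0.673.
Y–Z: 18/36 sites differ → p = 0.5, d = −0.75 ln(1 − 0.666667) = 0.823960 ≈ 0.824.

d(X,Y) = 0.608, d(X,Z) = 0.673, d(Y,Z) = 0.824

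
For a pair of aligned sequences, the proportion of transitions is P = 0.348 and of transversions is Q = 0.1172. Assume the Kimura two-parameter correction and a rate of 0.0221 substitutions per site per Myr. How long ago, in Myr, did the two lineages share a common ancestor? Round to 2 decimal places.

20.49

Under the Kimura two-parameter model, d = −½ ln(1 − 2P − Q) − ¼ ln(1 − 2Q).
1 − 2P − Q = 0.1868, giving −½ ln(0.1868) = 0.838858.
1 − 2Q = 0.7656, giving −¼ ln(0.7656) = 0.066774.
d = 0.838858 + 0.066774 = 0.905632.
Under a molecular clock d = 2μt, so t = d/(2μ) = 0.905632 / (2 × 0.0221) = 20.49 Myr.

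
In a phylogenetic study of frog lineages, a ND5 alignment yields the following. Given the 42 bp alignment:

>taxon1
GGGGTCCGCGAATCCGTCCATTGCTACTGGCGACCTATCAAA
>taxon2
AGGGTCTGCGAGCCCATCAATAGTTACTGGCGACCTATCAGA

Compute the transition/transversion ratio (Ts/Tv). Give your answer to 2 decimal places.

Transitions are A↔G and C↔T; transversions are all other mismatches.
Transitions: 7. Transversions: 2.
R = 7/2 = 3.50.

3.50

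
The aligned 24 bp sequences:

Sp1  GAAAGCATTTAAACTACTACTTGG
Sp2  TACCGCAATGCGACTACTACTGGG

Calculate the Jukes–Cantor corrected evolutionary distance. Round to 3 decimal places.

0.441

The sequences differ at 8 of 24 sites (1, 3, 4, 8, 10, 11, 12, 22), so p = 8/24 ≈ 0.333333.
d = −(3/4) ln(1 − 4p/3) = −0.75 ln(1 − 0.444444) = −0.75 ln(0.555556)
  = −0.75 × (-0.587786) = 0.440840 substitutions/site.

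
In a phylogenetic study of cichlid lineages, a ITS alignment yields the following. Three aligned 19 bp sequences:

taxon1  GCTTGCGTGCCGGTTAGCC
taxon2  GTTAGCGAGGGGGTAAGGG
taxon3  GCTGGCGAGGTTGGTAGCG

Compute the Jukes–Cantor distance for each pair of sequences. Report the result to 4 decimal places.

taxon1–taxon2: 8/19 sites differ → p ≈ 0.421053, d = −0.75 ln(1 − 0.561404) = 0.618132 ≈ 0.6181.
taxon1–taxon3: 7/19 sites differ → p ≈ 0.368421, d = −0.75 ln(1 − 0.491228) = 0.506816 ≈ 0.5068.
taxon2–taxon3: 7/19 sites differ → p ≈ 0.368421, d = −0.75 ln(1 − 0.491228) = 0.506816 ≈ 0.5068.

d(taxon1,taxon2) = 0.6181, d(taxon1,taxon3) = 0.5068, d(taxon2,taxon3) = 0.5068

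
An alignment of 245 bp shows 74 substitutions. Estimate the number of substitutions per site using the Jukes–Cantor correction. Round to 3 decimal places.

0.387

p = 74/245 ≈ 0.302041.
d = −(3/4) ln(1 − 4p/3) = −0.75 ln(1 − 0.402721) = −0.75 ln(0.597279)
  = −0.75 × (-0.515371) = 0.386528 substitutions/site.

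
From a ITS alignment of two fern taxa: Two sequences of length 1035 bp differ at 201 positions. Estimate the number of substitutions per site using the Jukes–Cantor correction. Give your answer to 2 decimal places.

0.22

p = 201/1035 ≈ 0.194203.
d = −(3/4) ln(1 − 4p/3) = −0.75 ln(1 − 0.258937) = −0.75 ln(0.741063)
  = −0.75 × (-0.299670) = 0.224753 substitutions/site.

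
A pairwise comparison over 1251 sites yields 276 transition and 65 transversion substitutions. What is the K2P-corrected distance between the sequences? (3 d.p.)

0.367

P = 276/1251 ≈ 0.220624 and Q = 65/1251 ≈ 0.051958.
Under the Kimura two-parameter model, d = −½ ln(1 − 2P − Q) − ¼ ln(1 − 2Q).
1 − 2P − Q = 0.506794, giving −½ ln(0.506794) = 0.339825.
1 − 2Q = 0.896084, giving −¼ ln(0.896084) = 0.027430.
d = 0.339825 + 0.027430 = 0.367255.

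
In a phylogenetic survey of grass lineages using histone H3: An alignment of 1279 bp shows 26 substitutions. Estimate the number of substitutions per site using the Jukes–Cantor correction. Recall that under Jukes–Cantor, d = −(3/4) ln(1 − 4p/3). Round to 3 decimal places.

p = 26/1279 ≈ 0.020328.
d = −(3/4) ln(1 − 4p/3) = −0.75 ln(1 − 0.027104) = −0.75 ln(0.972896)
  = −0.75 × (-0.027478) = 0.020609 substitutions/site.

0.021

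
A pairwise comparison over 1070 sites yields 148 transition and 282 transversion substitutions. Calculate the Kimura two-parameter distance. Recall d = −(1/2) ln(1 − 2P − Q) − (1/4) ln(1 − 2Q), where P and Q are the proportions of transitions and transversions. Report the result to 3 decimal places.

0.576

P = 148/1070 ≈ 0.138318 and Q = 282/1070 ≈ 0.263551.
Under the Kimura two-parameter model, d = −½ ln(1 − 2P − Q) − ¼ ln(1 − 2Q).
1 − 2P − Q = 0.459813, giving −½ ln(0.459813) = 0.388468.
1 − 2Q = 0.472898, giving −¼ ln(0.472898) = 0.187219.
d = 0.388468 + 0.187219 = 0.575687.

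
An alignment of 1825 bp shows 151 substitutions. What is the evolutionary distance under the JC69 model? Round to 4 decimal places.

p = 151/1825 ≈ 0.08274.
d = −(3/4) ln(1 − 4p/3) = −0.75 ln(1 − 0.11032) = −0.75 ln(0.88968)
  = −0.75 × (-0.116893) = 0.087670 substitutions/site.

0.0877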